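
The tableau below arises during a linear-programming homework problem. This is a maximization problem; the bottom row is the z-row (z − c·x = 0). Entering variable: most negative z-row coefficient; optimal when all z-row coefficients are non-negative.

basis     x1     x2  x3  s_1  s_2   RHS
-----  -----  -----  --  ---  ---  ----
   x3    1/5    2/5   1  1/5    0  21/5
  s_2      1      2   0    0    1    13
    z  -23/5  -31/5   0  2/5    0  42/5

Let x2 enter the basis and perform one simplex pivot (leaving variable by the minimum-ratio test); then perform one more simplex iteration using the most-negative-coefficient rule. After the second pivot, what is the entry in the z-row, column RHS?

Ratio test on column x2 — row 1: (21/5)/(2/5) = 21/2; row 2: 13/2 = 13/2. Minimum is 13/2 at row 2 (s_2 leaves); pivot element 2.
Divide row 2 by 2; eliminate column x2 from the other rows.
Second iteration: most negative z-row entry is -3/2 in column x1, so x1 enters.
Ratio test on column x1 — row 1: entry 0 ≤ 0; row 2: (13/2)/(1/2) = 13. Minimum is 13 at row 2 (x2 leaves); pivot element 1/2.
Divide row 2 by 1/2; eliminate column x1 from the other rows.
After both pivots, the entry at the z-row, column RHS is 341/5.

341/5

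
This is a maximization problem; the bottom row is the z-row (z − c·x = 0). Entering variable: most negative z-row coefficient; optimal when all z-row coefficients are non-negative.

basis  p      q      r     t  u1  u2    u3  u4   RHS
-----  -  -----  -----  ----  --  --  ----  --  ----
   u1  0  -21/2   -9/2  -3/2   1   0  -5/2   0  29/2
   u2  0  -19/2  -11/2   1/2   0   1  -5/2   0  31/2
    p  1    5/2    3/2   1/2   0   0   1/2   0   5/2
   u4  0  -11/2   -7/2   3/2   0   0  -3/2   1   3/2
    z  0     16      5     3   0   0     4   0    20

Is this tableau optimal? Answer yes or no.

yes

Every z-row coefficient is ≥ 0, so the tableau is optimal.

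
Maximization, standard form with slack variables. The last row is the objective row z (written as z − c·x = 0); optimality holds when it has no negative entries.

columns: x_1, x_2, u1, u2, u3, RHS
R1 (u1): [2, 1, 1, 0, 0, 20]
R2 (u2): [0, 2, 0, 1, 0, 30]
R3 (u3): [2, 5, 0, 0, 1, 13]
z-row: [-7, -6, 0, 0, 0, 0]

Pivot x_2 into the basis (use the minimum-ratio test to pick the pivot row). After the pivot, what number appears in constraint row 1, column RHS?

87/5

Ratio test on column x_2 — row 1: 20/1 = 20; row 2: 30/2 = 15; row 3: 13/5 = 13/5. Minimum is 13/5 at row 3 (u3 leaves); pivot element 5.
Divide row 3 by 5; eliminate column x_2 from the other rows.
Row 1 update in column RHS: 20 − 1·(13/5) = 87/5.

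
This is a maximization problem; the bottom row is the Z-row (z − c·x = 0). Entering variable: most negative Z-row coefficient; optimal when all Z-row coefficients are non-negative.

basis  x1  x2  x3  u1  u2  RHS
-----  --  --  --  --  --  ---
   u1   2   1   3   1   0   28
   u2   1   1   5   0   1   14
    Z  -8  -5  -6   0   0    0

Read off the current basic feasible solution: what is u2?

14

u2 is basic (row 2); its value is the RHS of that row, 14.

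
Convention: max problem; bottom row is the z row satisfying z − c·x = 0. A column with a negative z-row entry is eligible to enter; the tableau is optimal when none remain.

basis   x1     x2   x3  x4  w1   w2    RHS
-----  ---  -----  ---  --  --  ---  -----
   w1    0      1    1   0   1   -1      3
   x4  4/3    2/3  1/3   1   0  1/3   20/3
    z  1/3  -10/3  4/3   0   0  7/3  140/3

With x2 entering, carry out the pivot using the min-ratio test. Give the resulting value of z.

170/3

Ratio test on column x2 — row 1: 3/1 = 3; row 2: (20/3)/(2/3) = 10. Minimum is 3 at row 1 (w1 leaves); pivot element 1.
Pivot on row 1; the z-row RHS becomes 140/3 − (-10/3)·3 = 170/3.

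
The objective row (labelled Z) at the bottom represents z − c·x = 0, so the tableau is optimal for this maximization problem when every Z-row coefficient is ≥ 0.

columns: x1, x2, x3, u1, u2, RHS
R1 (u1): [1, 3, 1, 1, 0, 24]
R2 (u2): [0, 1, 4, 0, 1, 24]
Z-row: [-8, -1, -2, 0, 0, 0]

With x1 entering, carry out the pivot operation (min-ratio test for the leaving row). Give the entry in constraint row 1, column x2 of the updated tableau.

3

Ratio test on column x1 — row 1: 24/1 = 24; row 2: entry 0 ≤ 0. Minimum is 24 at row 1 (u1 leaves); pivot element 1.
Divide row 1 by 1; eliminate column x1 from the other rows.
In the new row 1, the x2 entry is the old entry divided by the pivot: 3/1 = 3.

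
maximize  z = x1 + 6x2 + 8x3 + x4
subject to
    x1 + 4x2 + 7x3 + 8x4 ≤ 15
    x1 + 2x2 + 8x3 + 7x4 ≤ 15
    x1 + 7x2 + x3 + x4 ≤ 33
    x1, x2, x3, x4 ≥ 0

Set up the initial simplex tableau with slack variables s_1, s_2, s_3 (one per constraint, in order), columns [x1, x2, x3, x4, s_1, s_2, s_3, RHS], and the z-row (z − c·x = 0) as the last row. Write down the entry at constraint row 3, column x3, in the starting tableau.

Constraint 3 has coefficient 1 on x3.

1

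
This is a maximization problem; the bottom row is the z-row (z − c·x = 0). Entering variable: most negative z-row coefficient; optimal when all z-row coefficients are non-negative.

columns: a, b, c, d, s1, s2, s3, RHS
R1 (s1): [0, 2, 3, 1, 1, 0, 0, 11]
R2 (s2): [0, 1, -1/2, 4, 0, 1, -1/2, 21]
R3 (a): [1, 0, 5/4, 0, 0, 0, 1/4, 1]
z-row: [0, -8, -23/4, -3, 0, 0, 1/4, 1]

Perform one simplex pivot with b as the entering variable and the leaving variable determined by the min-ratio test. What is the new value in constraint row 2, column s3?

Ratio test on column b — row 1: 11/2 = 11/2; row 2: 21/1 = 21; row 3: entry 0 ≤ 0. Minimum is 11/2 at row 1 (s1 leaves); pivot element 2.
Divide row 1 by 2; eliminate column b from the other rows.
Row 2 update in column s3: -1/2 − 1·0 = -1/2.

-1/2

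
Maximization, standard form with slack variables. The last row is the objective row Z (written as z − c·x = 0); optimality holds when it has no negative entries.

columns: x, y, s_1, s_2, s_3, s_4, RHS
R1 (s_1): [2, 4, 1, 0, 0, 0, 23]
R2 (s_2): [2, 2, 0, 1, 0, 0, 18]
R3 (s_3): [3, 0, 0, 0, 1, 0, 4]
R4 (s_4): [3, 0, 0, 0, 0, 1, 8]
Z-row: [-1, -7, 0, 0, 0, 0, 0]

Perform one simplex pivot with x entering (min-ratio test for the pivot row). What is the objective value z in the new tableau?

Ratio test on column x — row 1: 23/2 = 23/2; row 2: 18/2 = 9; row 3: 4/3 = 4/3; row 4: 8/3 = 8/3. Minimum is 4/3 at row 3 (s_3 leaves); pivot element 3.
Pivot on row 3; the Z-row RHS becomes 0 − (-1)·(4/3) = 4/3.

4/3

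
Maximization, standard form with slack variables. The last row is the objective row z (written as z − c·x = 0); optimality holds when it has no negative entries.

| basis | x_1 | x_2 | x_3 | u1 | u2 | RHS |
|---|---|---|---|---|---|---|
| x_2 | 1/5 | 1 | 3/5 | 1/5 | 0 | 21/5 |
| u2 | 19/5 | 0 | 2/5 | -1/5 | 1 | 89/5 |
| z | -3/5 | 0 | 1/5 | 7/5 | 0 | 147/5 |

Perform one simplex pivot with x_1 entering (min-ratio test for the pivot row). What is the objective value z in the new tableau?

612/19

Ratio test on column x_1 — row 1: (21/5)/(1/5) = 21; row 2: (89/5)/(19/5) = 89/19. Minimum is 89/19 at row 2 (u2 leaves); pivot element 19/5.
Pivot on row 2; the z-row RHS becomes 147/5 − (-3/5)·(89/19) = 612/19.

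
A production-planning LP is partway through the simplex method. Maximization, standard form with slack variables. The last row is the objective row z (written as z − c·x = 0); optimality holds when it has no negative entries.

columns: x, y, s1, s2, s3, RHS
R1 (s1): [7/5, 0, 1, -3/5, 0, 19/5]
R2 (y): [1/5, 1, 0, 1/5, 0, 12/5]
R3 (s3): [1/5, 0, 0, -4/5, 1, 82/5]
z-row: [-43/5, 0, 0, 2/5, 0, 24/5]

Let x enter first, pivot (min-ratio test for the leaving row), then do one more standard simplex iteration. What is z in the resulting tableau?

99/2

Ratio test on column x — row 1: (19/5)/(7/5) = 19/7; row 2: (12/5)/(1/5) = 12; row 3: (82/5)/(1/5) = 82. Minimum is 19/7 at row 1 (s1 leaves); pivot element 7/5.
Pivot on row 1; the z-row RHS becomes 24/5 − (-43/5)·(19/7) = 197/7.
Next entering variable (most negative z-row entry -23/7): s2.
Ratio test on column s2 — row 1: entry -3/7 ≤ 0; row 2: (13/7)/(2/7) = 13/2; row 3: entry -5/7 ≤ 0. Minimum is 13/2 at row 2 (y leaves); pivot element 2/7.
After the second pivot the z-row RHS is 197/7 − (-23/7)·(13/2) = 99/2.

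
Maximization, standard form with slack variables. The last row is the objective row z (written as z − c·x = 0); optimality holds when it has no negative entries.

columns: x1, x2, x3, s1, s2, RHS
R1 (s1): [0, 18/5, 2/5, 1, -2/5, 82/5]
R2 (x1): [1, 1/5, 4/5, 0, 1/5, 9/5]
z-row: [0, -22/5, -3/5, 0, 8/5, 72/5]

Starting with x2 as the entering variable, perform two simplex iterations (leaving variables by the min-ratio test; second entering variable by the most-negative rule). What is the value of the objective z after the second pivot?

Ratio test on column x2 — row 1: (82/5)/(18/5) = 41/9; row 2: (9/5)/(1/5) = 9. Minimum is 41/9 at row 1 (s1 leaves); pivot element 18/5.
Pivot on row 1; the z-row RHS becomes 72/5 − (-22/5)·(41/9) = 310/9.
Next entering variable (most negative z-row entry -1/9): x3.
Ratio test on column x3 — row 1: (41/9)/(1/9) = 41; row 2: (8/9)/(7/9) = 8/7. Minimum is 8/7 at row 2 (x1 leaves); pivot element 7/9.
After the second pivot the z-row RHS is 310/9 − (-1/9)·(8/7) = 242/7.

242/7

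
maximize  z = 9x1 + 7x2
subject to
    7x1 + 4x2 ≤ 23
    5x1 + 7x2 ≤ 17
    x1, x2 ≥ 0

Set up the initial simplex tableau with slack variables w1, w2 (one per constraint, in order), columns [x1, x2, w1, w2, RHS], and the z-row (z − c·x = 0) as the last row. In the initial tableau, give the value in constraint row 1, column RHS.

The RHS of constraint 1 is b_1 = 23.

23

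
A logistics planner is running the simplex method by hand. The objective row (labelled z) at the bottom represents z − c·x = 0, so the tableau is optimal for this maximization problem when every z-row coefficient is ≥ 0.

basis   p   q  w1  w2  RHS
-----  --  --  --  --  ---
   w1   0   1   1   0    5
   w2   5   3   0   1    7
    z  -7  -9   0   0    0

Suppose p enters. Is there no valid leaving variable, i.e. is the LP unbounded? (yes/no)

no

Column p has positive entries in row(s) 2, so the ratio test bounds it — not unbounded.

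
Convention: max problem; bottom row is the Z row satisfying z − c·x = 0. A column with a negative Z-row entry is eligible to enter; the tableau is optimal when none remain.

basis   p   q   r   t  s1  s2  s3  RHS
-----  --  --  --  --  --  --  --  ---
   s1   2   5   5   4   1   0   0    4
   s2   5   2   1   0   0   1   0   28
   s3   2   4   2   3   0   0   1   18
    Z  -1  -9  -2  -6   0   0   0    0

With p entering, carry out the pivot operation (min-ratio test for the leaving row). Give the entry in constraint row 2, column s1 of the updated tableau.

Ratio test on column p — row 1: 4/2 = 2; row 2: 28/5 = 28/5; row 3: 18/2 = 9. Minimum is 2 at row 1 (s1 leaves); pivot element 2.
Divide row 1 by 2; eliminate column p from the other rows.
Row 2 update in column s1: 0 − 5·(1/2) = -5/2.

-5/2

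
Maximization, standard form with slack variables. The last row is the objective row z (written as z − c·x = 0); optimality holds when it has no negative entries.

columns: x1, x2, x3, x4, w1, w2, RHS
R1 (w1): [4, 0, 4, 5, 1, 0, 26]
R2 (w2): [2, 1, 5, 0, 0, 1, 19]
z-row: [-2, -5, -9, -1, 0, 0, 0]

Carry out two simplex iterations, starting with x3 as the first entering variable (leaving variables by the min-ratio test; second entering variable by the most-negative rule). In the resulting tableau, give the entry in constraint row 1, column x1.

4

Ratio test on column x3 — row 1: 26/4 = 13/2; row 2: 19/5 = 19/5. Minimum is 19/5 at row 2 (w2 leaves); pivot element 5.
Divide row 2 by 5; eliminate column x3 from the other rows.
Second iteration: most negative z-row entry is -16/5 in column x2, so x2 enters.
Ratio test on column x2 — row 1: entry -4/5 ≤ 0; row 2: (19/5)/(1/5) = 19. Minimum is 19 at row 2 (x3 leaves); pivot element 1/5.
Divide row 2 by 1/5; eliminate column x2 from the other rows.
After both pivots, the entry at constraint row 1, column x1 is 4.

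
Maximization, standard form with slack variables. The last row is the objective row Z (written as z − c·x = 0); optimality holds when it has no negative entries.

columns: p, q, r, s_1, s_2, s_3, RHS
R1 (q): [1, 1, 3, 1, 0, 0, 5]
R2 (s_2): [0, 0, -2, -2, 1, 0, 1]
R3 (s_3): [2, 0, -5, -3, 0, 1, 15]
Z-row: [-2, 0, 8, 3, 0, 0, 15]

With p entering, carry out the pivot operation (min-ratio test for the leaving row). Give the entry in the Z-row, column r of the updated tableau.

14

Ratio test on column p — row 1: 5/1 = 5; row 2: entry 0 ≤ 0; row 3: 15/2 = 15/2. Minimum is 5 at row 1 (q leaves); pivot element 1.
Divide row 1 by 1; eliminate column p from the other rows.
Z-row update in column r: 8 − (-2)·3 = 14.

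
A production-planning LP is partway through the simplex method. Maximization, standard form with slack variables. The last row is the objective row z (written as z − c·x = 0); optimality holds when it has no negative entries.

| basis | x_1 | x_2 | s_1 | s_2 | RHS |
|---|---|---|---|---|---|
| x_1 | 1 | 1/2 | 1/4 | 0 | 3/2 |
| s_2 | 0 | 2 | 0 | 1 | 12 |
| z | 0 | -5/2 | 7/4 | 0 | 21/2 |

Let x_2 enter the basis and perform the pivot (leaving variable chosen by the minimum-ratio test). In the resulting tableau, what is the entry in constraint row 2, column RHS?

Ratio test on column x_2 — row 1: (3/2)/(1/2) = 3; row 2: 12/2 = 6. Minimum is 3 at row 1 (x_1 leaves); pivot element 1/2.
Divide row 1 by 1/2; eliminate column x_2 from the other rows.
Row 2 update in column RHS: 12 − 2·3 = 6.

6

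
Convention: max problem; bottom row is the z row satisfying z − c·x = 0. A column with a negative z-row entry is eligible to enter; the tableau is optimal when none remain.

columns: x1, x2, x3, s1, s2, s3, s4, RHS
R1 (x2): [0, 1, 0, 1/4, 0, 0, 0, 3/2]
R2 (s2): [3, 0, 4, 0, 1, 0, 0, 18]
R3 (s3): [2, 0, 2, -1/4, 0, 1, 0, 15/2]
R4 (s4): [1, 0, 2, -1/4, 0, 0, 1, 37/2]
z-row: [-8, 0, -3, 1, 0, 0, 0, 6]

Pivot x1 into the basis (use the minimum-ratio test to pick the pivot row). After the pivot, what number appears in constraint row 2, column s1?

3/8

Ratio test on column x1 — row 1: entry 0 ≤ 0; row 2: 18/3 = 6; row 3: (15/2)/2 = 15/4; row 4: (37/2)/1 = 37/2. Minimum is 15/4 at row 3 (s3 leaves); pivot element 2.
Divide row 3 by 2; eliminate column x1 from the other rows.
Row 2 update in column s1: 0 − 3·(-1/8) = 3/8.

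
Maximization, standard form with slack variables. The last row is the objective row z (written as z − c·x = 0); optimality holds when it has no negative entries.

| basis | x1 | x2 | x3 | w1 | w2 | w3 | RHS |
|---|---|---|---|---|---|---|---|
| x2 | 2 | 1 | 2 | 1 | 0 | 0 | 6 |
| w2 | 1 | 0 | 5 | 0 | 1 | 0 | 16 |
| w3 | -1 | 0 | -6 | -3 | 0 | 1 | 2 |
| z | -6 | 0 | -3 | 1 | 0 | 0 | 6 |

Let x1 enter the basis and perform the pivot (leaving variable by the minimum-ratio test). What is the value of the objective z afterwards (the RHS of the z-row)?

Ratio test on column x1 — row 1: 6/2 = 3; row 2: 16/1 = 16; row 3: entry -1 ≤ 0. Minimum is 3 at row 1 (x2 leaves); pivot element 2.
Pivot on row 1; the z-row RHS becomes 6 − (-6)·3 = 24.

24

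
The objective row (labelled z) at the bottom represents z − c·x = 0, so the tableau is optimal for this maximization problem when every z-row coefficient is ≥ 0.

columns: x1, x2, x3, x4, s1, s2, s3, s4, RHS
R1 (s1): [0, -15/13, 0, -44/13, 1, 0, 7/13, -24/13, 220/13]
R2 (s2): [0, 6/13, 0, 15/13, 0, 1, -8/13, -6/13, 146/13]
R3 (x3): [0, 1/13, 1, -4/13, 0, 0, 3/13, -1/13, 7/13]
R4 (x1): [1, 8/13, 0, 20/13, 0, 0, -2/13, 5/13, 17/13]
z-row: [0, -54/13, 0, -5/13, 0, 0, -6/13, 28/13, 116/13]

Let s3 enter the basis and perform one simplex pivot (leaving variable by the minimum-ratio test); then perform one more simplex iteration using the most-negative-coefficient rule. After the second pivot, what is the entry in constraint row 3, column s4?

Ratio test on column s3 — row 1: (220/13)/(7/13) = 220/7; row 2: entry -8/13 ≤ 0; row 3: (7/13)/(3/13) = 7/3; row 4: entry -2/13 ≤ 0. Minimum is 7/3 at row 3 (x3 leaves); pivot element 3/13.
Divide row 3 by 3/13; eliminate column s3 from the other rows.
Second iteration: most negative z-row entry is -4 in column x2, so x2 enters.
Ratio test on column x2 — row 1: entry -4/3 ≤ 0; row 2: (38/3)/(2/3) = 19; row 3: (7/3)/(1/3) = 7; row 4: (5/3)/(2/3) = 5/2. Minimum is 5/2 at row 4 (x1 leaves); pivot element 2/3.
Divide row 4 by 2/3; eliminate column x2 from the other rows.
After both pivots, the entry at constraint row 3, column s4 is -1/2.

-1/2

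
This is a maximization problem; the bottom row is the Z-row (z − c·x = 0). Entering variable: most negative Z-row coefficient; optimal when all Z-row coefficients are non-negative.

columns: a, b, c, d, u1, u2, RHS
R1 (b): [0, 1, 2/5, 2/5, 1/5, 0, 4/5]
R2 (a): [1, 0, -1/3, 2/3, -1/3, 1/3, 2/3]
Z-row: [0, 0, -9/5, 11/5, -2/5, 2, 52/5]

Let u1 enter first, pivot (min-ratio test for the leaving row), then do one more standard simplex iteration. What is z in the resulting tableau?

14

Ratio test on column u1 — row 1: (4/5)/(1/5) = 4; row 2: entry -1/3 ≤ 0. Minimum is 4 at row 1 (b leaves); pivot element 1/5.
Pivot on row 1; the Z-row RHS becomes 52/5 − (-2/5)·4 = 12.
Next entering variable (most negative Z-row entry -1): c.
Ratio test on column c — row 1: 4/2 = 2; row 2: 2/(1/3) = 6. Minimum is 2 at row 1 (u1 leaves); pivot element 2.
After the second pivot the Z-row RHS is 12 − (-1)·2 = 14.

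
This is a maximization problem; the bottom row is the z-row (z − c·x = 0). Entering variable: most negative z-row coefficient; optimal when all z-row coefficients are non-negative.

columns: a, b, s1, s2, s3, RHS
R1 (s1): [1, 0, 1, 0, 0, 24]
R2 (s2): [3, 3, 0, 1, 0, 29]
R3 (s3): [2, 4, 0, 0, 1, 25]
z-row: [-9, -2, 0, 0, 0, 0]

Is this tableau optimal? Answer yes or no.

no

The z-row has a negative entry -9 in column a, so it is not optimal.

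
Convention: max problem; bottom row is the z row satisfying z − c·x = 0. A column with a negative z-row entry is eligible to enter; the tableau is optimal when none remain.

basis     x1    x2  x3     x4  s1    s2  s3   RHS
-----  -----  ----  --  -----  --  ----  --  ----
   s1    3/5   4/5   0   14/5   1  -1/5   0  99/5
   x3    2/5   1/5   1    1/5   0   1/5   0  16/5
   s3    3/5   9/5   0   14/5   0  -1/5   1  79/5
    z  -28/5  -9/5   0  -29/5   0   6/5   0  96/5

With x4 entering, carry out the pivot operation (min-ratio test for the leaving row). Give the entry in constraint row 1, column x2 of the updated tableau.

Ratio test on column x4 — row 1: (99/5)/(14/5) = 99/14; row 2: (16/5)/(1/5) = 16; row 3: (79/5)/(14/5) = 79/14. Minimum is 79/14 at row 3 (s3 leaves); pivot element 14/5.
Divide row 3 by 14/5; eliminate column x4 from the other rows.
Row 1 update in column x2: 4/5 − (14/5)·(9/14) = -1.

-1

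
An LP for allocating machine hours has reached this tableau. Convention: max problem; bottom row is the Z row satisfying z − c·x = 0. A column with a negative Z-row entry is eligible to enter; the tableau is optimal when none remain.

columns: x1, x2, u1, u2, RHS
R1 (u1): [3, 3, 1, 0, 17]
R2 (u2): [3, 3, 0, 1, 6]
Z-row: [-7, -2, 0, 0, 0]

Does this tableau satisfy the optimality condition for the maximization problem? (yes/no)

The Z-row has a negative entry -7 in column x1, so it is not optimal.

no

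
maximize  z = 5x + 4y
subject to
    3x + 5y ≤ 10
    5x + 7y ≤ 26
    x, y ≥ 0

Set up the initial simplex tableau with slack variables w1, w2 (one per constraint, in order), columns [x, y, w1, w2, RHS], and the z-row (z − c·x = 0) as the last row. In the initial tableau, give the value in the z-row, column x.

The z-row carries the negated objective coefficients: the x entry is -5.

-5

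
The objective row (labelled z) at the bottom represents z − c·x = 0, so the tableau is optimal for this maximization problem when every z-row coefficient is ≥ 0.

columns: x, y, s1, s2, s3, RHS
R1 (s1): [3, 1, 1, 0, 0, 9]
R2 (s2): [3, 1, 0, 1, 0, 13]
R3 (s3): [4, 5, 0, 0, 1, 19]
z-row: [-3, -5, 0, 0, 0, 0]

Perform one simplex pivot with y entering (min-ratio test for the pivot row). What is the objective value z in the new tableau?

19

Ratio test on column y — row 1: 9/1 = 9; row 2: 13/1 = 13; row 3: 19/5 = 19/5. Minimum is 19/5 at row 3 (s3 leaves); pivot element 5.
Pivot on row 3; the z-row RHS becomes 0 − (-5)·(19/5) = 19.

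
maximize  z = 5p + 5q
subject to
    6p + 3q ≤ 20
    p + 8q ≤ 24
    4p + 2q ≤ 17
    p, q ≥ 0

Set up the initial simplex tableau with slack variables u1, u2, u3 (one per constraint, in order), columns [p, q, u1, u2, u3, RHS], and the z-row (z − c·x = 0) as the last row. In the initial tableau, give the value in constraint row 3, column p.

4

Constraint 3 has coefficient 4 on p.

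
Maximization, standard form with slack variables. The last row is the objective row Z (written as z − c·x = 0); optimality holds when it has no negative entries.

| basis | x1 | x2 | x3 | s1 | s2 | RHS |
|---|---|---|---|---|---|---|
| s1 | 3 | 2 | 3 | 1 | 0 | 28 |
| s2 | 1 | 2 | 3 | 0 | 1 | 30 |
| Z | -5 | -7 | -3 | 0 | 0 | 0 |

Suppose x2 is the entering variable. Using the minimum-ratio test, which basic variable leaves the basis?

Column x2 entries and ratios — s1: 28/2 = 14; s2: 30/2 = 15.
Smallest ratio is 14 in the row of s1, so s1 leaves.

s1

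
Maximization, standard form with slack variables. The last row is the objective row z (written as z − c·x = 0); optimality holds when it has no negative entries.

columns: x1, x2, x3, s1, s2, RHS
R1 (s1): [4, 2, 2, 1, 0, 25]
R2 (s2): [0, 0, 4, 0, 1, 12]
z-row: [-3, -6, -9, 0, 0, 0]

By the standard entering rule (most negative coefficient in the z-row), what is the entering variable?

Negative z-row entries: x1: -3, x2: -6, x3: -9.
The most negative is -9 in column x3, so x3 enters.

x3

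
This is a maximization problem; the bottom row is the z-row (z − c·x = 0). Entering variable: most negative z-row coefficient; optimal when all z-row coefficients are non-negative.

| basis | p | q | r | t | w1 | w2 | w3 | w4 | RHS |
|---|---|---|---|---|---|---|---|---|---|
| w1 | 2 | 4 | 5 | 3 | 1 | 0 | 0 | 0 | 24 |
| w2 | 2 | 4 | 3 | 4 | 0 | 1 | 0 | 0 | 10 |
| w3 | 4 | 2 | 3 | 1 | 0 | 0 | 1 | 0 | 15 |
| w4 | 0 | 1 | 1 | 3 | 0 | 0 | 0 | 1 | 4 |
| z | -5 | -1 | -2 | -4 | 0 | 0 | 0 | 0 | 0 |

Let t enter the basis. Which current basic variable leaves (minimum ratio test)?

Column t entries and ratios — w1: 24/3 = 8; w2: 10/4 = 5/2; w3: 15/1 = 15; w4: 4/3 = 4/3.
Smallest ratio is 4/3 in the row of w4, so w4 leaves.

w4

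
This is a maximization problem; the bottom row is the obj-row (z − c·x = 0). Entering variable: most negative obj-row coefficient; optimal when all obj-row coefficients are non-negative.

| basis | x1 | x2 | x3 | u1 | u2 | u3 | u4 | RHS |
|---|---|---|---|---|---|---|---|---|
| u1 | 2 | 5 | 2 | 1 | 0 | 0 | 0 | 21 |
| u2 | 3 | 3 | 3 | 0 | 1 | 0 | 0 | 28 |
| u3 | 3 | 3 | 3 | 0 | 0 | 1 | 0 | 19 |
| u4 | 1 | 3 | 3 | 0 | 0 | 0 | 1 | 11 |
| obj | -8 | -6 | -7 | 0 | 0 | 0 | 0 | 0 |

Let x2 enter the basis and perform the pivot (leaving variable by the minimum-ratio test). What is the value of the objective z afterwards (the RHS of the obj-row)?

22

Ratio test on column x2 — row 1: 21/5 = 21/5; row 2: 28/3 = 28/3; row 3: 19/3 = 19/3; row 4: 11/3 = 11/3. Minimum is 11/3 at row 4 (u4 leaves); pivot element 3.
Pivot on row 4; the obj-row RHS becomes 0 − (-6)·(11/3) = 22.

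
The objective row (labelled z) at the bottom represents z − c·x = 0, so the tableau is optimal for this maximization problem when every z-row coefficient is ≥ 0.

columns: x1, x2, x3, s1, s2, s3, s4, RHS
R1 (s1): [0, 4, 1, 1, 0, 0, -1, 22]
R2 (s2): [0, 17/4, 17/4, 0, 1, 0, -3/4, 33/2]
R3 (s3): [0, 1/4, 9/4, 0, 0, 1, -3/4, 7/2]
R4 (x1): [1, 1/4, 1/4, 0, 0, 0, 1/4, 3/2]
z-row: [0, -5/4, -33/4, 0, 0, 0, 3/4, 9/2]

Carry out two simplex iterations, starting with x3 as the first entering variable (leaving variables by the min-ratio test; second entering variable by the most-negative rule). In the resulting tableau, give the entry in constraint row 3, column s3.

1/3

Ratio test on column x3 — row 1: 22/1 = 22; row 2: (33/2)/(17/4) = 66/17; row 3: (7/2)/(9/4) = 14/9; row 4: (3/2)/(1/4) = 6. Minimum is 14/9 at row 3 (s3 leaves); pivot element 9/4.
Divide row 3 by 9/4; eliminate column x3 from the other rows.
Second iteration: most negative z-row entry is -2 in column s4, so s4 enters.
Ratio test on column s4 — row 1: entry -2/3 ≤ 0; row 2: (89/9)/(2/3) = 89/6; row 3: entry -1/3 ≤ 0; row 4: (10/9)/(1/3) = 10/3. Minimum is 10/3 at row 4 (x1 leaves); pivot element 1/3.
Divide row 4 by 1/3; eliminate column s4 from the other rows.
After both pivots, the entry at constraint row 3, column s3 is 1/3.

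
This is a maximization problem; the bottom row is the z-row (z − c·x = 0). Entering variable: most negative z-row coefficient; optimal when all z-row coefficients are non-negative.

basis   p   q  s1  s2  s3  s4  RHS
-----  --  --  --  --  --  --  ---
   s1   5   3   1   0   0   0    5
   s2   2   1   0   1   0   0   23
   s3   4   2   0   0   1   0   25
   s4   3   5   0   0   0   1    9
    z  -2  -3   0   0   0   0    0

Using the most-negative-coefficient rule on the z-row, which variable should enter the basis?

q

Negative z-row entries: p: -2, q: -3.
The most negative is -3 in column q, so q enters.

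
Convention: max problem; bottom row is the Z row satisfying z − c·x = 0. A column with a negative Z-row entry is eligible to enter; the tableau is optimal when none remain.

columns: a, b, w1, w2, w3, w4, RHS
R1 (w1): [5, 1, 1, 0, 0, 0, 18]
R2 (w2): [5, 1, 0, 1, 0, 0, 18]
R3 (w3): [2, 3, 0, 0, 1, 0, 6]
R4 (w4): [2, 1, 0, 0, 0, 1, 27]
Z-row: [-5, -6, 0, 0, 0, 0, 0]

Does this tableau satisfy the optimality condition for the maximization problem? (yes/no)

no

The Z-row has a negative entry -6 in column b, so it is not optimal.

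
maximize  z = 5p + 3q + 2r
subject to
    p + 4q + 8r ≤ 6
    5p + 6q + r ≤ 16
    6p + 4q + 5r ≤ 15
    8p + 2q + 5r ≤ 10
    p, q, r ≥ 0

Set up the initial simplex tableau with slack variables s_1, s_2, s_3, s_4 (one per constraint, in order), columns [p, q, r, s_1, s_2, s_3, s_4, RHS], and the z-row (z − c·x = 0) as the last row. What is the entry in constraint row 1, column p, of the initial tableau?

Constraint 1 has coefficient 1 on p.

1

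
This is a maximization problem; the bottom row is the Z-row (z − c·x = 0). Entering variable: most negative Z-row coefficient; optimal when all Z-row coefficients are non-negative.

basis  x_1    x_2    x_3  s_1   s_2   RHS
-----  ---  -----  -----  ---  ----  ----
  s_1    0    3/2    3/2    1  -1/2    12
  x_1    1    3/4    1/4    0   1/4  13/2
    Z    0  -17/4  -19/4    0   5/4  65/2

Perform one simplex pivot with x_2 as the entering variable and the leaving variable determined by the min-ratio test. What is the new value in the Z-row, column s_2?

Ratio test on column x_2 — row 1: 12/(3/2) = 8; row 2: (13/2)/(3/4) = 26/3. Minimum is 8 at row 1 (s_1 leaves); pivot element 3/2.
Divide row 1 by 3/2; eliminate column x_2 from the other rows.
Z-row update in column s_2: 5/4 − (-17/4)·(-1/3) = -1/6.

-1/6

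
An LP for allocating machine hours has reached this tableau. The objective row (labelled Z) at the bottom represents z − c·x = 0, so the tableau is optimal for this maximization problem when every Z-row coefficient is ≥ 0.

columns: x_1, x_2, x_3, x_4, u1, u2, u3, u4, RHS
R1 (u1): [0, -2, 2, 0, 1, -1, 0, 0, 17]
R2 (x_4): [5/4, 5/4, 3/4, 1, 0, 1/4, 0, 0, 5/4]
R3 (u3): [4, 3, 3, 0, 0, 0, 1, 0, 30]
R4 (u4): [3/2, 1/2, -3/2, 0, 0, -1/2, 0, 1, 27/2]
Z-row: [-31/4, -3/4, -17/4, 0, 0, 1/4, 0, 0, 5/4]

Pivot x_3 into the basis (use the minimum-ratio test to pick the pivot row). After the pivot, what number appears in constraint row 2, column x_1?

Ratio test on column x_3 — row 1: 17/2 = 17/2; row 2: (5/4)/(3/4) = 5/3; row 3: 30/3 = 10; row 4: entry -3/2 ≤ 0. Minimum is 5/3 at row 2 (x_4 leaves); pivot element 3/4.
Divide row 2 by 3/4; eliminate column x_3 from the other rows.
In the new row 2, the x_1 entry is the old entry divided by the pivot: (5/4)/(3/4) = 5/3.

5/3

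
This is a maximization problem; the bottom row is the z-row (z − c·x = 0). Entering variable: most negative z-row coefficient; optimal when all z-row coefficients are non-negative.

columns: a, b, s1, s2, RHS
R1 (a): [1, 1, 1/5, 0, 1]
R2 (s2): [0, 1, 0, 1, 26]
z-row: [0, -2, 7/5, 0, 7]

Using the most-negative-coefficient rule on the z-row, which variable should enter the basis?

b

Negative z-row entries: b: -2.
The most negative is -2 in column b, so b enters.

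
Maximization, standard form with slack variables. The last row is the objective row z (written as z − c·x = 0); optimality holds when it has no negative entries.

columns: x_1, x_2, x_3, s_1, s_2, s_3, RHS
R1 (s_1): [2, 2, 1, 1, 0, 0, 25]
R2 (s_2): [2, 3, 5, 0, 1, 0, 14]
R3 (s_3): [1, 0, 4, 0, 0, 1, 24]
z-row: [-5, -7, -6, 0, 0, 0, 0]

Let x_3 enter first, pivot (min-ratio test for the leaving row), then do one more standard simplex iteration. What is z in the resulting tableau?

98/3

Ratio test on column x_3 — row 1: 25/1 = 25; row 2: 14/5 = 14/5; row 3: 24/4 = 6. Minimum is 14/5 at row 2 (s_2 leaves); pivot element 5.
Pivot on row 2; the z-row RHS becomes 0 − (-6)·(14/5) = 84/5.
Next entering variable (most negative z-row entry -17/5): x_2.
Ratio test on column x_2 — row 1: (111/5)/(7/5) = 111/7; row 2: (14/5)/(3/5) = 14/3; row 3: entry -12/5 ≤ 0. Minimum is 14/3 at row 2 (x_3 leaves); pivot element 3/5.
After the second pivot the z-row RHS is 84/5 − (-17/5)·(14/3) = 98/3.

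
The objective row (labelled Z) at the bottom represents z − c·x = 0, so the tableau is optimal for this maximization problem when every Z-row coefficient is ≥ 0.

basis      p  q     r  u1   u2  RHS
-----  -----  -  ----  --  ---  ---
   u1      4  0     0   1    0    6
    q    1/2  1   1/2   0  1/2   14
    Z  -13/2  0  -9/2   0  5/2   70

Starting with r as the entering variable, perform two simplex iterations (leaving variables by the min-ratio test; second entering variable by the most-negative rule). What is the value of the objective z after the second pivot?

Ratio test on column r — row 1: entry 0 ≤ 0; row 2: 14/(1/2) = 28. Minimum is 28 at row 2 (q leaves); pivot element 1/2.
Pivot on row 2; the Z-row RHS becomes 70 − (-9/2)·28 = 196.
Next entering variable (most negative Z-row entry -2): p.
Ratio test on column p — row 1: 6/4 = 3/2; row 2: 28/1 = 28. Minimum is 3/2 at row 1 (u1 leaves); pivot element 4.
After the second pivot the Z-row RHS is 196 − (-2)·(3/2) = 199.

199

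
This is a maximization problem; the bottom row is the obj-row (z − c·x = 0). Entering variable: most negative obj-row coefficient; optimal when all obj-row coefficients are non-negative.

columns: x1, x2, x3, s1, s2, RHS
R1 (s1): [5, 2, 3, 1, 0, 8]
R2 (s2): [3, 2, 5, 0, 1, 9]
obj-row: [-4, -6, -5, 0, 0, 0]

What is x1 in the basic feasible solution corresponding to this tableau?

x1 is not in the basis, so in the current basic feasible solution x1 = 0.

0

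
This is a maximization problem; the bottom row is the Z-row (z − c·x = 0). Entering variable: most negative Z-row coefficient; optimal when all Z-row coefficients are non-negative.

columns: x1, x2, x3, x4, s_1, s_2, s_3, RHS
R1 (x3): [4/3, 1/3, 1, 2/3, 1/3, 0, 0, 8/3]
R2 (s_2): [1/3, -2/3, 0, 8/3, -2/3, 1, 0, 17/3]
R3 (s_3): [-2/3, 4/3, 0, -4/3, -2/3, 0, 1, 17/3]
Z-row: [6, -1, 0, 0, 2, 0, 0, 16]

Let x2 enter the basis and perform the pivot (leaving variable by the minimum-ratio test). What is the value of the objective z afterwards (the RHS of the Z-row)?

81/4

Ratio test on column x2 — row 1: (8/3)/(1/3) = 8; row 2: entry -2/3 ≤ 0; row 3: (17/3)/(4/3) = 17/4. Minimum is 17/4 at row 3 (s_3 leaves); pivot element 4/3.
Pivot on row 3; the Z-row RHS becomes 16 − (-1)·(17/4) = 81/4.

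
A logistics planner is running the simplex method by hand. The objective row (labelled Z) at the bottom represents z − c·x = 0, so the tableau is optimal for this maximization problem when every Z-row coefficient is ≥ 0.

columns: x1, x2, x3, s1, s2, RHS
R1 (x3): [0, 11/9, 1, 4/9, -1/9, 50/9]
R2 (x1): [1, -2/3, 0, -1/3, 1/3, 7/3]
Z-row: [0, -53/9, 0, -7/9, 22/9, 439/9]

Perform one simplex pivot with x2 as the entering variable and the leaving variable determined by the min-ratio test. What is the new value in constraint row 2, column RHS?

59/11

Ratio test on column x2 — row 1: (50/9)/(11/9) = 50/11; row 2: entry -2/3 ≤ 0. Minimum is 50/11 at row 1 (x3 leaves); pivot element 11/9.
Divide row 1 by 11/9; eliminate column x2 from the other rows.
Row 2 update in column RHS: 7/3 − (-2/3)·(50/11) = 59/11.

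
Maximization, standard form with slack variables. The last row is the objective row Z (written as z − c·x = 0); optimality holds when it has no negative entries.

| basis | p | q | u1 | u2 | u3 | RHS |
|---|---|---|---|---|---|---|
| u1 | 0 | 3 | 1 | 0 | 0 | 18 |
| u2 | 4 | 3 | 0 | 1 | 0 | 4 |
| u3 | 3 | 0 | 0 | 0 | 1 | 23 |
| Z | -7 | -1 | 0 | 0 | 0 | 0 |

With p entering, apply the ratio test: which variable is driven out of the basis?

u2

Column p entries and ratios — u1: 0 ≤ 0, skip; u2: 4/4 = 1; u3: 23/3 = 23/3.
Smallest ratio is 1 in the row of u2, so u2 leaves.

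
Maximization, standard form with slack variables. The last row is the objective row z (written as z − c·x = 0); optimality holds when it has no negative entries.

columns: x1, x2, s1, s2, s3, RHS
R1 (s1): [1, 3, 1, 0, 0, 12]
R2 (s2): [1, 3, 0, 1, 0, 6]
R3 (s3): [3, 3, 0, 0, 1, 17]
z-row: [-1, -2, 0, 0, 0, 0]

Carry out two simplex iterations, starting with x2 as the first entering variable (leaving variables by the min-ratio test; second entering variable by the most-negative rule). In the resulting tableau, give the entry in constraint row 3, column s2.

Ratio test on column x2 — row 1: 12/3 = 4; row 2: 6/3 = 2; row 3: 17/3 = 17/3. Minimum is 2 at row 2 (s2 leaves); pivot element 3.
Divide row 2 by 3; eliminate column x2 from the other rows.
Second iteration: most negative z-row entry is -1/3 in column x1, so x1 enters.
Ratio test on column x1 — row 1: entry 0 ≤ 0; row 2: 2/(1/3) = 6; row 3: 11/2 = 11/2. Minimum is 11/2 at row 3 (s3 leaves); pivot element 2.
Divide row 3 by 2; eliminate column x1 from the other rows.
After both pivots, the entry at constraint row 3, column s2 is -1/2.

-1/2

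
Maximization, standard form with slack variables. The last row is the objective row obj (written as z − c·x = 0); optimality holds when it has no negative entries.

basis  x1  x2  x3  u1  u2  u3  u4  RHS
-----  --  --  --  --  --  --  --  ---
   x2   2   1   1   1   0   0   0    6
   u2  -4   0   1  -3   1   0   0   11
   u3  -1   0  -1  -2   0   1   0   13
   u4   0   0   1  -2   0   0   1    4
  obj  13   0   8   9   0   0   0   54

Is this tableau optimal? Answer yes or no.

yes

Every obj-row coefficient is ≥ 0, so the tableau is optimal.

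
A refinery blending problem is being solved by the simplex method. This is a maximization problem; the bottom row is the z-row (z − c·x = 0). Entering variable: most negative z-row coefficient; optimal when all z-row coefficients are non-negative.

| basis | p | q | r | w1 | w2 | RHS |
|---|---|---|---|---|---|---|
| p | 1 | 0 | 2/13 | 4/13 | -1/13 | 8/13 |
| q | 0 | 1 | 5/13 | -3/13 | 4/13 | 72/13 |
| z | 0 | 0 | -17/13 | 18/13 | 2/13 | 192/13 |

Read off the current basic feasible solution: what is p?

8/13

p is basic (row 1); its value is the RHS of that row, 8/13.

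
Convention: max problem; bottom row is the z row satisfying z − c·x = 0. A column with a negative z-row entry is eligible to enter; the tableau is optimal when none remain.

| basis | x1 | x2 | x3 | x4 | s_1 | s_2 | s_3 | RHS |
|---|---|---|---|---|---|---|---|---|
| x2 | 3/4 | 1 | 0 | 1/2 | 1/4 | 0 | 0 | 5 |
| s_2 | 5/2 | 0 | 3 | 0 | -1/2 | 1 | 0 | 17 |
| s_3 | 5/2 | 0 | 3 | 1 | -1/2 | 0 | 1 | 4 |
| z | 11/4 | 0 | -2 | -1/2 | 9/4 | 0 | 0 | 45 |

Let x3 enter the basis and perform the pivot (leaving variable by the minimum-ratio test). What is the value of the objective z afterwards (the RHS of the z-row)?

143/3

Ratio test on column x3 — row 1: entry 0 ≤ 0; row 2: 17/3 = 17/3; row 3: 4/3 = 4/3. Minimum is 4/3 at row 3 (s_3 leaves); pivot element 3.
Pivot on row 3; the z-row RHS becomes 45 − (-2)·(4/3) = 143/3.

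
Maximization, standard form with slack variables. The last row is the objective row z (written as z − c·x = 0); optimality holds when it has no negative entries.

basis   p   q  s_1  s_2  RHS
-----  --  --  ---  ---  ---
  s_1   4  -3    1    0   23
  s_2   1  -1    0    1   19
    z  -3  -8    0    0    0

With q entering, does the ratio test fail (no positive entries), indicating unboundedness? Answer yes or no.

yes

Every constraint-row entry in column q is ≤ 0, so increasing q is unbounded.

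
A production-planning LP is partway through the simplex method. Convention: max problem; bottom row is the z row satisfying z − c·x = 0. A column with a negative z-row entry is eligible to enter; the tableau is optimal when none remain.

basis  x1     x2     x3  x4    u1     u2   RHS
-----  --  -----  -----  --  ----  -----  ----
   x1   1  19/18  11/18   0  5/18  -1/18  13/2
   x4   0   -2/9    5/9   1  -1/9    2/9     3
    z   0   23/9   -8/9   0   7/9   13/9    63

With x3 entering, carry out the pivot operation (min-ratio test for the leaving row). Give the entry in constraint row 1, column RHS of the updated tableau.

Ratio test on column x3 — row 1: (13/2)/(11/18) = 117/11; row 2: 3/(5/9) = 27/5. Minimum is 27/5 at row 2 (x4 leaves); pivot element 5/9.
Divide row 2 by 5/9; eliminate column x3 from the other rows.
Row 1 update in column RHS: 13/2 − (11/18)·(27/5) = 16/5.

16/5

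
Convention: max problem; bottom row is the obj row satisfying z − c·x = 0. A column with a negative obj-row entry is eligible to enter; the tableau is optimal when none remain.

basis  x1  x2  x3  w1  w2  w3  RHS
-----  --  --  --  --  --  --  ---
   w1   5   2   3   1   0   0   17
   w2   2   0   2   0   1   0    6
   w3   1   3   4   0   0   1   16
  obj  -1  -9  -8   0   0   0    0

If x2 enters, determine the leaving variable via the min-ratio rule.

Column x2 entries and ratios — w1: 17/2 = 17/2; w2: 0 ≤ 0, skip; w3: 16/3 = 16/3.
Smallest ratio is 16/3 in the row of w3, so w3 leaves.

w3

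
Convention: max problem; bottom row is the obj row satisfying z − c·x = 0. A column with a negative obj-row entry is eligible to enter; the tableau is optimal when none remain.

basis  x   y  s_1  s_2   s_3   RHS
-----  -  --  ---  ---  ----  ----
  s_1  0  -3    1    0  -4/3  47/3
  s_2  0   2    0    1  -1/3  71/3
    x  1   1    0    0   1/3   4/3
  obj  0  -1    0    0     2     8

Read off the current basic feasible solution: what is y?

0

y is not in the basis, so in the current basic feasible solution y = 0.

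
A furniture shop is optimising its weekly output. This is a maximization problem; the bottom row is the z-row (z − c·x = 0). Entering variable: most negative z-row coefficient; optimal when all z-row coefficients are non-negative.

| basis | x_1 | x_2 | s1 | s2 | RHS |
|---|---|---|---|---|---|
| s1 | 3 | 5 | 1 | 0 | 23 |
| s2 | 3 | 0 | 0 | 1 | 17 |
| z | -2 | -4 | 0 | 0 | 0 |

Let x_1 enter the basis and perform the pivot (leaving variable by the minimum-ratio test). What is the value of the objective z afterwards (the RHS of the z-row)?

Ratio test on column x_1 — row 1: 23/3 = 23/3; row 2: 17/3 = 17/3. Minimum is 17/3 at row 2 (s2 leaves); pivot element 3.
Pivot on row 2; the z-row RHS becomes 0 − (-2)·(17/3) = 34/3.

34/3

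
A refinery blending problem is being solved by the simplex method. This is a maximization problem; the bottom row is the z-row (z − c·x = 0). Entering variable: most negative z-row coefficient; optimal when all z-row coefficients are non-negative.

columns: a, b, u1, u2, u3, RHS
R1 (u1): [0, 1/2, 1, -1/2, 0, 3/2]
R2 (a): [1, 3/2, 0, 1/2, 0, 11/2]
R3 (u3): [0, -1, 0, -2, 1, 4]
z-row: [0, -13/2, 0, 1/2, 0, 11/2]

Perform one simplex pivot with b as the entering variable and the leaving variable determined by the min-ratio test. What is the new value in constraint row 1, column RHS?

3

Ratio test on column b — row 1: (3/2)/(1/2) = 3; row 2: (11/2)/(3/2) = 11/3; row 3: entry -1 ≤ 0. Minimum is 3 at row 1 (u1 leaves); pivot element 1/2.
Divide row 1 by 1/2; eliminate column b from the other rows.
In the new row 1, the RHS entry is the old entry divided by the pivot: (3/2)/(1/2) = 3.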